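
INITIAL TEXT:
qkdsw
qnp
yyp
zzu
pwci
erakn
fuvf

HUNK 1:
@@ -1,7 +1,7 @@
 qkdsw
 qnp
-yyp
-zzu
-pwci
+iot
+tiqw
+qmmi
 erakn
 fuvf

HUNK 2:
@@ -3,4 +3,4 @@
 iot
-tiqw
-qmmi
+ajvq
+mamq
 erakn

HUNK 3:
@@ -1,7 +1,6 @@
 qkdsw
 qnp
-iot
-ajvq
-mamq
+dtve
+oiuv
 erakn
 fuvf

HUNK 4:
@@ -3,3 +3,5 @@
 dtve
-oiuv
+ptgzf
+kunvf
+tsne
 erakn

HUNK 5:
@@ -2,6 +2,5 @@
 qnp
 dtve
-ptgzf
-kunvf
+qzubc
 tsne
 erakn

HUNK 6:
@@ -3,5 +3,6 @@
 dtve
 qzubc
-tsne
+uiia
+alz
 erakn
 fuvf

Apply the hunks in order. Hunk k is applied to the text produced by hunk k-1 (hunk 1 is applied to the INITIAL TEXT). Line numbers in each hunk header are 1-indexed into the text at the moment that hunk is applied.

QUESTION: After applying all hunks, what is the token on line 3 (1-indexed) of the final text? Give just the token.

Hunk 1: at line 1 remove [yyp,zzu,pwci] add [iot,tiqw,qmmi] -> 7 lines: qkdsw qnp iot tiqw qmmi erakn fuvf
Hunk 2: at line 3 remove [tiqw,qmmi] add [ajvq,mamq] -> 7 lines: qkdsw qnp iot ajvq mamq erakn fuvf
Hunk 3: at line 1 remove [iot,ajvq,mamq] add [dtve,oiuv] -> 6 lines: qkdsw qnp dtve oiuv erakn fuvf
Hunk 4: at line 3 remove [oiuv] add [ptgzf,kunvf,tsne] -> 8 lines: qkdsw qnp dtve ptgzf kunvf tsne erakn fuvf
Hunk 5: at line 2 remove [ptgzf,kunvf] add [qzubc] -> 7 lines: qkdsw qnp dtve qzubc tsne erakn fuvf
Hunk 6: at line 3 remove [tsne] add [uiia,alz] -> 8 lines: qkdsw qnp dtve qzubc uiia alz erakn fuvf
Final line 3: dtve

Answer: dtve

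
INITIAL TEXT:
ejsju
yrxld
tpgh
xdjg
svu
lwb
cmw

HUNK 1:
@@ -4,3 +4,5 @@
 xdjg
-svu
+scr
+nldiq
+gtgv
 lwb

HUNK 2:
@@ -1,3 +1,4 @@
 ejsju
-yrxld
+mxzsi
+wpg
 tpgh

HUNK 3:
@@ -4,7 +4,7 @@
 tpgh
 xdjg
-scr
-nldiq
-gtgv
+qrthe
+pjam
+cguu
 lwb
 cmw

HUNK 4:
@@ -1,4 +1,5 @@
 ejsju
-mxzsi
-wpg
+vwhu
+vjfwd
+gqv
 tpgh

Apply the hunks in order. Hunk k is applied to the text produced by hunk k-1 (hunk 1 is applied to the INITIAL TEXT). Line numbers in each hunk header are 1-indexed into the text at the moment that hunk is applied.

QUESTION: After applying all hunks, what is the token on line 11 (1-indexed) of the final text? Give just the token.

Hunk 1: at line 4 remove [svu] add [scr,nldiq,gtgv] -> 9 lines: ejsju yrxld tpgh xdjg scr nldiq gtgv lwb cmw
Hunk 2: at line 1 remove [yrxld] add [mxzsi,wpg] -> 10 lines: ejsju mxzsi wpg tpgh xdjg scr nldiq gtgv lwb cmw
Hunk 3: at line 4 remove [scr,nldiq,gtgv] add [qrthe,pjam,cguu] -> 10 lines: ejsju mxzsi wpg tpgh xdjg qrthe pjam cguu lwb cmw
Hunk 4: at line 1 remove [mxzsi,wpg] add [vwhu,vjfwd,gqv] -> 11 lines: ejsju vwhu vjfwd gqv tpgh xdjg qrthe pjam cguu lwb cmw
Final line 11: cmw

Answer: cmw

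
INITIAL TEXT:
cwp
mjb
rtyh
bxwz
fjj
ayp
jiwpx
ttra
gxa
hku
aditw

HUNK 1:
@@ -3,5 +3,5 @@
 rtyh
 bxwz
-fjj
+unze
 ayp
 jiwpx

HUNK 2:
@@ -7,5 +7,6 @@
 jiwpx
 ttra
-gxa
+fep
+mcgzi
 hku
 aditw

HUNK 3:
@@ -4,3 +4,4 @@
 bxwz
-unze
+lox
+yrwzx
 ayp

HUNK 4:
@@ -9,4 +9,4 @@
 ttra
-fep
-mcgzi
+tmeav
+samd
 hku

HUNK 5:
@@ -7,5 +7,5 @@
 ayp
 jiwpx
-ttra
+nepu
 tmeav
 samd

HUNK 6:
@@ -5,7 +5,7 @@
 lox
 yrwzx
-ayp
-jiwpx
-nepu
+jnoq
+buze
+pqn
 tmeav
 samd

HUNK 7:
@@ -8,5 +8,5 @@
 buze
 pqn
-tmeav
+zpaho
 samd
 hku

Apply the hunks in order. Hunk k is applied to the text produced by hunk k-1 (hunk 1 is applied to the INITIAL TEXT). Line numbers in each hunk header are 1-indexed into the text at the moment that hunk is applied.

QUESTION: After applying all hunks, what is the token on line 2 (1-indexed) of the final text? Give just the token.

Hunk 1: at line 3 remove [fjj] add [unze] -> 11 lines: cwp mjb rtyh bxwz unze ayp jiwpx ttra gxa hku aditw
Hunk 2: at line 7 remove [gxa] add [fep,mcgzi] -> 12 lines: cwp mjb rtyh bxwz unze ayp jiwpx ttra fep mcgzi hku aditw
Hunk 3: at line 4 remove [unze] add [lox,yrwzx] -> 13 lines: cwp mjb rtyh bxwz lox yrwzx ayp jiwpx ttra fep mcgzi hku aditw
Hunk 4: at line 9 remove [fep,mcgzi] add [tmeav,samd] -> 13 lines: cwp mjb rtyh bxwz lox yrwzx ayp jiwpx ttra tmeav samd hku aditw
Hunk 5: at line 7 remove [ttra] add [nepu] -> 13 lines: cwp mjb rtyh bxwz lox yrwzx ayp jiwpx nepu tmeav samd hku aditw
Hunk 6: at line 5 remove [ayp,jiwpx,nepu] add [jnoq,buze,pqn] -> 13 lines: cwp mjb rtyh bxwz lox yrwzx jnoq buze pqn tmeav samd hku aditw
Hunk 7: at line 8 remove [tmeav] add [zpaho] -> 13 lines: cwp mjb rtyh bxwz lox yrwzx jnoq buze pqn zpaho samd hku aditw
Final line 2: mjb

Answer: mjb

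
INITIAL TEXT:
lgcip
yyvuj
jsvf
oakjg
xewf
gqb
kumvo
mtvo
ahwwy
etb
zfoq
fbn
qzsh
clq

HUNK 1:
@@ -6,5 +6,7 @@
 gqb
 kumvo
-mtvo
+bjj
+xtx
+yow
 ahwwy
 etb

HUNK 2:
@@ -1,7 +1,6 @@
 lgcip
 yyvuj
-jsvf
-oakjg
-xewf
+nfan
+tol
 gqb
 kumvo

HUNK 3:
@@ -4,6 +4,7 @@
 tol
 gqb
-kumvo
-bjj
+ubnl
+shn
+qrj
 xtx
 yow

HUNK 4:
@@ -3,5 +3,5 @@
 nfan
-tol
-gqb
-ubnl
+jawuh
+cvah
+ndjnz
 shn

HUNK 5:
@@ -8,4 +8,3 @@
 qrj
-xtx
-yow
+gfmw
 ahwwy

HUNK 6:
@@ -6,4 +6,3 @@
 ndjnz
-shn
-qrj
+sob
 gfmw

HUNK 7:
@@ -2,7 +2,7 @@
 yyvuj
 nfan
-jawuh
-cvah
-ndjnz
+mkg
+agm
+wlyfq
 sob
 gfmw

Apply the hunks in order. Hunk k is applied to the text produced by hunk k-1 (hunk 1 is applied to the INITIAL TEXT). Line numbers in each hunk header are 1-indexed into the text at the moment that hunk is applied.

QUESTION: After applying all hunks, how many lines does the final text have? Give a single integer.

Answer: 14

Derivation:
Hunk 1: at line 6 remove [mtvo] add [bjj,xtx,yow] -> 16 lines: lgcip yyvuj jsvf oakjg xewf gqb kumvo bjj xtx yow ahwwy etb zfoq fbn qzsh clq
Hunk 2: at line 1 remove [jsvf,oakjg,xewf] add [nfan,tol] -> 15 lines: lgcip yyvuj nfan tol gqb kumvo bjj xtx yow ahwwy etb zfoq fbn qzsh clq
Hunk 3: at line 4 remove [kumvo,bjj] add [ubnl,shn,qrj] -> 16 lines: lgcip yyvuj nfan tol gqb ubnl shn qrj xtx yow ahwwy etb zfoq fbn qzsh clq
Hunk 4: at line 3 remove [tol,gqb,ubnl] add [jawuh,cvah,ndjnz] -> 16 lines: lgcip yyvuj nfan jawuh cvah ndjnz shn qrj xtx yow ahwwy etb zfoq fbn qzsh clq
Hunk 5: at line 8 remove [xtx,yow] add [gfmw] -> 15 lines: lgcip yyvuj nfan jawuh cvah ndjnz shn qrj gfmw ahwwy etb zfoq fbn qzsh clq
Hunk 6: at line 6 remove [shn,qrj] add [sob] -> 14 lines: lgcip yyvuj nfan jawuh cvah ndjnz sob gfmw ahwwy etb zfoq fbn qzsh clq
Hunk 7: at line 2 remove [jawuh,cvah,ndjnz] add [mkg,agm,wlyfq] -> 14 lines: lgcip yyvuj nfan mkg agm wlyfq sob gfmw ahwwy etb zfoq fbn qzsh clq
Final line count: 14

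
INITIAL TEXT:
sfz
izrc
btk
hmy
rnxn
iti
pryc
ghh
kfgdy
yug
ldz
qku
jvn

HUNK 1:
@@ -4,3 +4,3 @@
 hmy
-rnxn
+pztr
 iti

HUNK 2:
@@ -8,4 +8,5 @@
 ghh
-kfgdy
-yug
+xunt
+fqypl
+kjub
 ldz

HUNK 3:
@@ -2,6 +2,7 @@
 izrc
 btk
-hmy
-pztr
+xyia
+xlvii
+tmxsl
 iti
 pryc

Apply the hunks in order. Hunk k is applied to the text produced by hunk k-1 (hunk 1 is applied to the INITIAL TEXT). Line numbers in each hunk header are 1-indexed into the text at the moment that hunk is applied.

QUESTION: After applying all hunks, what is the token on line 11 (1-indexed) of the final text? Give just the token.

Hunk 1: at line 4 remove [rnxn] add [pztr] -> 13 lines: sfz izrc btk hmy pztr iti pryc ghh kfgdy yug ldz qku jvn
Hunk 2: at line 8 remove [kfgdy,yug] add [xunt,fqypl,kjub] -> 14 lines: sfz izrc btk hmy pztr iti pryc ghh xunt fqypl kjub ldz qku jvn
Hunk 3: at line 2 remove [hmy,pztr] add [xyia,xlvii,tmxsl] -> 15 lines: sfz izrc btk xyia xlvii tmxsl iti pryc ghh xunt fqypl kjub ldz qku jvn
Final line 11: fqypl

Answer: fqypl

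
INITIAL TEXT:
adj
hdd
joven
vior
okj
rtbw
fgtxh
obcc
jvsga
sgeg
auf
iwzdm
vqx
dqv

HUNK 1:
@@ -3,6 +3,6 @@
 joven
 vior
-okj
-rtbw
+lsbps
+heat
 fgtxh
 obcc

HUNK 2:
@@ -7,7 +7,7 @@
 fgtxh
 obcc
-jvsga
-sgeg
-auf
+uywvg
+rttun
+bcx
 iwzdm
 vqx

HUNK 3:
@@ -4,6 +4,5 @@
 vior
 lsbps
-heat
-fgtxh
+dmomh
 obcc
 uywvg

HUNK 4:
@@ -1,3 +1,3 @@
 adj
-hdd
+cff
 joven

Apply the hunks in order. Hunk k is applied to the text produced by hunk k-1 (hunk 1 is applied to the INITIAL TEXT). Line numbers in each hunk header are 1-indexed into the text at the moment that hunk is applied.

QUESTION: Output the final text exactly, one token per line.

Hunk 1: at line 3 remove [okj,rtbw] add [lsbps,heat] -> 14 lines: adj hdd joven vior lsbps heat fgtxh obcc jvsga sgeg auf iwzdm vqx dqv
Hunk 2: at line 7 remove [jvsga,sgeg,auf] add [uywvg,rttun,bcx] -> 14 lines: adj hdd joven vior lsbps heat fgtxh obcc uywvg rttun bcx iwzdm vqx dqv
Hunk 3: at line 4 remove [heat,fgtxh] add [dmomh] -> 13 lines: adj hdd joven vior lsbps dmomh obcc uywvg rttun bcx iwzdm vqx dqv
Hunk 4: at line 1 remove [hdd] add [cff] -> 13 lines: adj cff joven vior lsbps dmomh obcc uywvg rttun bcx iwzdm vqx dqv

Answer: adj
cff
joven
vior
lsbps
dmomh
obcc
uywvg
rttun
bcx
iwzdm
vqx
dqv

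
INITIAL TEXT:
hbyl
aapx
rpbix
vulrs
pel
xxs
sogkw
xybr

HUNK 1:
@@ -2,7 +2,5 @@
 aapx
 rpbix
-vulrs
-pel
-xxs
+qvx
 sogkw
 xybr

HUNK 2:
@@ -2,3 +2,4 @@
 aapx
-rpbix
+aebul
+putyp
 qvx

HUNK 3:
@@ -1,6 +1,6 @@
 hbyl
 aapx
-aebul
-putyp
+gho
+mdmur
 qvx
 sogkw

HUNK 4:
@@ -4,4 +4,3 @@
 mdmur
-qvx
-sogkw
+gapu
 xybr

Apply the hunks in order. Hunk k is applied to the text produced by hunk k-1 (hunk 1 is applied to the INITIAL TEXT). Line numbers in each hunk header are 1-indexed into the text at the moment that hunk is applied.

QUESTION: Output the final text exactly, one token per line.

Hunk 1: at line 2 remove [vulrs,pel,xxs] add [qvx] -> 6 lines: hbyl aapx rpbix qvx sogkw xybr
Hunk 2: at line 2 remove [rpbix] add [aebul,putyp] -> 7 lines: hbyl aapx aebul putyp qvx sogkw xybr
Hunk 3: at line 1 remove [aebul,putyp] add [gho,mdmur] -> 7 lines: hbyl aapx gho mdmur qvx sogkw xybr
Hunk 4: at line 4 remove [qvx,sogkw] add [gapu] -> 6 lines: hbyl aapx gho mdmur gapu xybr

Answer: hbyl
aapx
gho
mdmur
gapu
xybr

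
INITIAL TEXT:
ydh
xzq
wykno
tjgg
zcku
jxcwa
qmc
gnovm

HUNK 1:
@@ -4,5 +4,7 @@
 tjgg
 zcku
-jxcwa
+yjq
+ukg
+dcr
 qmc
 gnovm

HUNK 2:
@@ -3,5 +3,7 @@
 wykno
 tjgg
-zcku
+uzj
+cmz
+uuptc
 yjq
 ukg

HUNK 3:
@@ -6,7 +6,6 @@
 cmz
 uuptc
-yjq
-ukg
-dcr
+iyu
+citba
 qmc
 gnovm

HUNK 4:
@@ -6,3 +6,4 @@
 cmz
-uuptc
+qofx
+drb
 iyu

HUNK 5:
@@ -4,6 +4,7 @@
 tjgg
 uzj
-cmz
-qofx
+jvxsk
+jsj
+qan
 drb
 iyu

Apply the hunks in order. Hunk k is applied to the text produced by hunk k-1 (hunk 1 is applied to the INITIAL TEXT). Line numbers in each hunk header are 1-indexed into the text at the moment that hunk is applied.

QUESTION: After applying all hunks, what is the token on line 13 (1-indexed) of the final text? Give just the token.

Answer: gnovm

Derivation:
Hunk 1: at line 4 remove [jxcwa] add [yjq,ukg,dcr] -> 10 lines: ydh xzq wykno tjgg zcku yjq ukg dcr qmc gnovm
Hunk 2: at line 3 remove [zcku] add [uzj,cmz,uuptc] -> 12 lines: ydh xzq wykno tjgg uzj cmz uuptc yjq ukg dcr qmc gnovm
Hunk 3: at line 6 remove [yjq,ukg,dcr] add [iyu,citba] -> 11 lines: ydh xzq wykno tjgg uzj cmz uuptc iyu citba qmc gnovm
Hunk 4: at line 6 remove [uuptc] add [qofx,drb] -> 12 lines: ydh xzq wykno tjgg uzj cmz qofx drb iyu citba qmc gnovm
Hunk 5: at line 4 remove [cmz,qofx] add [jvxsk,jsj,qan] -> 13 lines: ydh xzq wykno tjgg uzj jvxsk jsj qan drb iyu citba qmc gnovm
Final line 13: gnovm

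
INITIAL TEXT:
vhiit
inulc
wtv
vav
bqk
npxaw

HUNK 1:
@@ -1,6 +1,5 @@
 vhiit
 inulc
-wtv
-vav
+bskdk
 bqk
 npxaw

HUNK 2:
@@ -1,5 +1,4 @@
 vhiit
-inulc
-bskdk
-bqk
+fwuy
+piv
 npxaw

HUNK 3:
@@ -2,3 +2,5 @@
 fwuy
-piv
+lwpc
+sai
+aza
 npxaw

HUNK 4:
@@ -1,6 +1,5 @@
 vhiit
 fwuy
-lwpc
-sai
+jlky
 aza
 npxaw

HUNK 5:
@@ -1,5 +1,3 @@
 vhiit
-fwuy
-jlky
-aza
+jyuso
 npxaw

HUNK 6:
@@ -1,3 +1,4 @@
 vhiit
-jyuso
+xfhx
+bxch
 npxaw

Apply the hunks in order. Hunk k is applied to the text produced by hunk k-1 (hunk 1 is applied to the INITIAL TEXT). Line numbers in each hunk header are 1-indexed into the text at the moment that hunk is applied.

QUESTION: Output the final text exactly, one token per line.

Hunk 1: at line 1 remove [wtv,vav] add [bskdk] -> 5 lines: vhiit inulc bskdk bqk npxaw
Hunk 2: at line 1 remove [inulc,bskdk,bqk] add [fwuy,piv] -> 4 lines: vhiit fwuy piv npxaw
Hunk 3: at line 2 remove [piv] add [lwpc,sai,aza] -> 6 lines: vhiit fwuy lwpc sai aza npxaw
Hunk 4: at line 1 remove [lwpc,sai] add [jlky] -> 5 lines: vhiit fwuy jlky aza npxaw
Hunk 5: at line 1 remove [fwuy,jlky,aza] add [jyuso] -> 3 lines: vhiit jyuso npxaw
Hunk 6: at line 1 remove [jyuso] add [xfhx,bxch] -> 4 lines: vhiit xfhx bxch npxaw

Answer: vhiit
xfhx
bxch
npxaw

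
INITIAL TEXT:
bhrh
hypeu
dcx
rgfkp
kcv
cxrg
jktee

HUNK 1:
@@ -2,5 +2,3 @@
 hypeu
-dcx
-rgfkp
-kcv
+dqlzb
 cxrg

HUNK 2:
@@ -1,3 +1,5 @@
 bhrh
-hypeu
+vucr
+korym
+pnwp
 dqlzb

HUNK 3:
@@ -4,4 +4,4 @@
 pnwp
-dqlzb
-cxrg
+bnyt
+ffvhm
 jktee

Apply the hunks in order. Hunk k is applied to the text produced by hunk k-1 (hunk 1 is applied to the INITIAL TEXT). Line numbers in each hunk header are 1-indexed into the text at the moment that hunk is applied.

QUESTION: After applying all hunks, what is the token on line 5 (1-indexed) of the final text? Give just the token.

Hunk 1: at line 2 remove [dcx,rgfkp,kcv] add [dqlzb] -> 5 lines: bhrh hypeu dqlzb cxrg jktee
Hunk 2: at line 1 remove [hypeu] add [vucr,korym,pnwp] -> 7 lines: bhrh vucr korym pnwp dqlzb cxrg jktee
Hunk 3: at line 4 remove [dqlzb,cxrg] add [bnyt,ffvhm] -> 7 lines: bhrh vucr korym pnwp bnyt ffvhm jktee
Final line 5: bnyt

Answer: bnyt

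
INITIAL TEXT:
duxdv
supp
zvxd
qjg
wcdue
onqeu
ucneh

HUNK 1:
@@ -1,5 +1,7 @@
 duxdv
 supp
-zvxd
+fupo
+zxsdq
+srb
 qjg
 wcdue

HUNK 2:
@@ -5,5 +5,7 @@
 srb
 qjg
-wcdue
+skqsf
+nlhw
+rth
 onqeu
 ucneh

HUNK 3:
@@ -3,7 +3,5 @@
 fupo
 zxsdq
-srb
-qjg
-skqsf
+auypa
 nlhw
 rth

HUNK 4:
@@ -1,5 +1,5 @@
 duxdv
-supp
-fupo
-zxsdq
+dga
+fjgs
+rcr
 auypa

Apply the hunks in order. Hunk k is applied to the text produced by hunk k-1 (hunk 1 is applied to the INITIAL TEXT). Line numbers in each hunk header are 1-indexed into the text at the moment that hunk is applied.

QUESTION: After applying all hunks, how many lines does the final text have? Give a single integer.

Hunk 1: at line 1 remove [zvxd] add [fupo,zxsdq,srb] -> 9 lines: duxdv supp fupo zxsdq srb qjg wcdue onqeu ucneh
Hunk 2: at line 5 remove [wcdue] add [skqsf,nlhw,rth] -> 11 lines: duxdv supp fupo zxsdq srb qjg skqsf nlhw rth onqeu ucneh
Hunk 3: at line 3 remove [srb,qjg,skqsf] add [auypa] -> 9 lines: duxdv supp fupo zxsdq auypa nlhw rth onqeu ucneh
Hunk 4: at line 1 remove [supp,fupo,zxsdq] add [dga,fjgs,rcr] -> 9 lines: duxdv dga fjgs rcr auypa nlhw rth onqeu ucneh
Final line count: 9

Answer: 9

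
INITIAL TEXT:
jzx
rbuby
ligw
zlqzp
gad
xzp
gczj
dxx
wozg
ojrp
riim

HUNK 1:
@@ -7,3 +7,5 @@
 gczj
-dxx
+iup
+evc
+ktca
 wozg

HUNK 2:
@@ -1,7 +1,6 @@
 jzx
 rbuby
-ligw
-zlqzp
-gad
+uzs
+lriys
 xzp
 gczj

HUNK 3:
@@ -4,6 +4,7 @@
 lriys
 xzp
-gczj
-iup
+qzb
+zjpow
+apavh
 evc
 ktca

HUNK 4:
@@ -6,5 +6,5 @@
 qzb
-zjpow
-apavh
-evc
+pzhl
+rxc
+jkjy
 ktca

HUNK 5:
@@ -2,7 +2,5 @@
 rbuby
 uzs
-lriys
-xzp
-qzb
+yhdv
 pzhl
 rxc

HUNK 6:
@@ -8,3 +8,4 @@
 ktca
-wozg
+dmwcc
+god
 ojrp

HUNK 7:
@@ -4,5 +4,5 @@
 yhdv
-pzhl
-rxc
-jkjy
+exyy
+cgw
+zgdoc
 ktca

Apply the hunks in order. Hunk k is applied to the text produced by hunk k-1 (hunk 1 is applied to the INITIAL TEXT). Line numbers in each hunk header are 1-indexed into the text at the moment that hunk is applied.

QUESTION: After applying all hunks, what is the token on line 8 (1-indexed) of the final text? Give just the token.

Answer: ktca

Derivation:
Hunk 1: at line 7 remove [dxx] add [iup,evc,ktca] -> 13 lines: jzx rbuby ligw zlqzp gad xzp gczj iup evc ktca wozg ojrp riim
Hunk 2: at line 1 remove [ligw,zlqzp,gad] add [uzs,lriys] -> 12 lines: jzx rbuby uzs lriys xzp gczj iup evc ktca wozg ojrp riim
Hunk 3: at line 4 remove [gczj,iup] add [qzb,zjpow,apavh] -> 13 lines: jzx rbuby uzs lriys xzp qzb zjpow apavh evc ktca wozg ojrp riim
Hunk 4: at line 6 remove [zjpow,apavh,evc] add [pzhl,rxc,jkjy] -> 13 lines: jzx rbuby uzs lriys xzp qzb pzhl rxc jkjy ktca wozg ojrp riim
Hunk 5: at line 2 remove [lriys,xzp,qzb] add [yhdv] -> 11 lines: jzx rbuby uzs yhdv pzhl rxc jkjy ktca wozg ojrp riim
Hunk 6: at line 8 remove [wozg] add [dmwcc,god] -> 12 lines: jzx rbuby uzs yhdv pzhl rxc jkjy ktca dmwcc god ojrp riim
Hunk 7: at line 4 remove [pzhl,rxc,jkjy] add [exyy,cgw,zgdoc] -> 12 lines: jzx rbuby uzs yhdv exyy cgw zgdoc ktca dmwcc god ojrp riim
Final line 8: ktca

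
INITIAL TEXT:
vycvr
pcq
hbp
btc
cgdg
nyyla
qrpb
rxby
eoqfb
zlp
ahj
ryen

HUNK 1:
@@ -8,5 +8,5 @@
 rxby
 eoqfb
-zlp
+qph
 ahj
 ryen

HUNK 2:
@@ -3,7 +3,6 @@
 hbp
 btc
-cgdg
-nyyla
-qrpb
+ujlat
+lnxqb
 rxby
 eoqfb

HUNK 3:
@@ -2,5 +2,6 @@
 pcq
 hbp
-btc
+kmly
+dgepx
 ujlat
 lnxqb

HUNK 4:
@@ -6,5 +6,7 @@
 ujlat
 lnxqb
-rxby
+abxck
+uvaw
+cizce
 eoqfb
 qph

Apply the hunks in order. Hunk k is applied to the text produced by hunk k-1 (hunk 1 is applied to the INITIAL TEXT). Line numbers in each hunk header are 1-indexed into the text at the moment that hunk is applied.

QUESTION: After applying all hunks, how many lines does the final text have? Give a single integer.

Answer: 14

Derivation:
Hunk 1: at line 8 remove [zlp] add [qph] -> 12 lines: vycvr pcq hbp btc cgdg nyyla qrpb rxby eoqfb qph ahj ryen
Hunk 2: at line 3 remove [cgdg,nyyla,qrpb] add [ujlat,lnxqb] -> 11 lines: vycvr pcq hbp btc ujlat lnxqb rxby eoqfb qph ahj ryen
Hunk 3: at line 2 remove [btc] add [kmly,dgepx] -> 12 lines: vycvr pcq hbp kmly dgepx ujlat lnxqb rxby eoqfb qph ahj ryen
Hunk 4: at line 6 remove [rxby] add [abxck,uvaw,cizce] -> 14 lines: vycvr pcq hbp kmly dgepx ujlat lnxqb abxck uvaw cizce eoqfb qph ahj ryen
Final line count: 14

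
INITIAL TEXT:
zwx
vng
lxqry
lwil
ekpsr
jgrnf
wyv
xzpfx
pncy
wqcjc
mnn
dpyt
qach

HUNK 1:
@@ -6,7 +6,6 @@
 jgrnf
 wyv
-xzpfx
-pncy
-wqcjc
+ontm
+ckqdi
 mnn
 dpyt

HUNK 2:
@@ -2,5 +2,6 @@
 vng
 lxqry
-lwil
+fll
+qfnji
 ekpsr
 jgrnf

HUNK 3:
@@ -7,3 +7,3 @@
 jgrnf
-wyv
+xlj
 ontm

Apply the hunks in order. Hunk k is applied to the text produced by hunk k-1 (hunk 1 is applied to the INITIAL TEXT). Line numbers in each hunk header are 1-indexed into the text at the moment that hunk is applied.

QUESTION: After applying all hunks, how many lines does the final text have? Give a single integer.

Hunk 1: at line 6 remove [xzpfx,pncy,wqcjc] add [ontm,ckqdi] -> 12 lines: zwx vng lxqry lwil ekpsr jgrnf wyv ontm ckqdi mnn dpyt qach
Hunk 2: at line 2 remove [lwil] add [fll,qfnji] -> 13 lines: zwx vng lxqry fll qfnji ekpsr jgrnf wyv ontm ckqdi mnn dpyt qach
Hunk 3: at line 7 remove [wyv] add [xlj] -> 13 lines: zwx vng lxqry fll qfnji ekpsr jgrnf xlj ontm ckqdi mnn dpyt qach
Final line count: 13

Answer: 13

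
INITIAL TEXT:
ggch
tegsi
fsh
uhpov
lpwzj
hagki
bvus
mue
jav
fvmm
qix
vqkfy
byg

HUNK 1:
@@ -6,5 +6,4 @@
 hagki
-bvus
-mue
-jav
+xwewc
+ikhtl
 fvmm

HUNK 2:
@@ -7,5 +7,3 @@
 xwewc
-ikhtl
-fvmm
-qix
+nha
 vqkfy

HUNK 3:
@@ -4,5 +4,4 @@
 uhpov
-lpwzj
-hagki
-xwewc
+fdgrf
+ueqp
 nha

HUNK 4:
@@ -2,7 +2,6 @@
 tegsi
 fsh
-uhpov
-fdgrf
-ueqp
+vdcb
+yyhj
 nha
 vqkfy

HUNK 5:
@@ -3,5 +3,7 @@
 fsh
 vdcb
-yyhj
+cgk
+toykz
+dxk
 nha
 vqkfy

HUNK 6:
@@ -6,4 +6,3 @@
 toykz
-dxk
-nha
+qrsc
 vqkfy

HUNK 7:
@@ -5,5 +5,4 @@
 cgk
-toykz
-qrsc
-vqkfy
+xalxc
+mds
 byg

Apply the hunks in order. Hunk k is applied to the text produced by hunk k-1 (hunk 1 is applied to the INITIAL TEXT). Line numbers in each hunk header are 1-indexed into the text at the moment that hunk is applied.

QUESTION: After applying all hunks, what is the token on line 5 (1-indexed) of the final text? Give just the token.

Hunk 1: at line 6 remove [bvus,mue,jav] add [xwewc,ikhtl] -> 12 lines: ggch tegsi fsh uhpov lpwzj hagki xwewc ikhtl fvmm qix vqkfy byg
Hunk 2: at line 7 remove [ikhtl,fvmm,qix] add [nha] -> 10 lines: ggch tegsi fsh uhpov lpwzj hagki xwewc nha vqkfy byg
Hunk 3: at line 4 remove [lpwzj,hagki,xwewc] add [fdgrf,ueqp] -> 9 lines: ggch tegsi fsh uhpov fdgrf ueqp nha vqkfy byg
Hunk 4: at line 2 remove [uhpov,fdgrf,ueqp] add [vdcb,yyhj] -> 8 lines: ggch tegsi fsh vdcb yyhj nha vqkfy byg
Hunk 5: at line 3 remove [yyhj] add [cgk,toykz,dxk] -> 10 lines: ggch tegsi fsh vdcb cgk toykz dxk nha vqkfy byg
Hunk 6: at line 6 remove [dxk,nha] add [qrsc] -> 9 lines: ggch tegsi fsh vdcb cgk toykz qrsc vqkfy byg
Hunk 7: at line 5 remove [toykz,qrsc,vqkfy] add [xalxc,mds] -> 8 lines: ggch tegsi fsh vdcb cgk xalxc mds byg
Final line 5: cgk

Answer: cgk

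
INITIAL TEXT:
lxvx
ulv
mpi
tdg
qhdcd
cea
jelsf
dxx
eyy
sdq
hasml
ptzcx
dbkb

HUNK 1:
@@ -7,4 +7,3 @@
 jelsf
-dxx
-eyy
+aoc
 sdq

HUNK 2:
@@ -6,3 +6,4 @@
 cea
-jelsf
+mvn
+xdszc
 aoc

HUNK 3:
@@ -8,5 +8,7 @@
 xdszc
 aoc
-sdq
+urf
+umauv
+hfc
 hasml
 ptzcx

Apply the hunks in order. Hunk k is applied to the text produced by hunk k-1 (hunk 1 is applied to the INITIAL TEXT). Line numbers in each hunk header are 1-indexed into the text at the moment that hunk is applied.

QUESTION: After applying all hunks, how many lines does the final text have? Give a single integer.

Hunk 1: at line 7 remove [dxx,eyy] add [aoc] -> 12 lines: lxvx ulv mpi tdg qhdcd cea jelsf aoc sdq hasml ptzcx dbkb
Hunk 2: at line 6 remove [jelsf] add [mvn,xdszc] -> 13 lines: lxvx ulv mpi tdg qhdcd cea mvn xdszc aoc sdq hasml ptzcx dbkb
Hunk 3: at line 8 remove [sdq] add [urf,umauv,hfc] -> 15 lines: lxvx ulv mpi tdg qhdcd cea mvn xdszc aoc urf umauv hfc hasml ptzcx dbkb
Final line count: 15

Answer: 15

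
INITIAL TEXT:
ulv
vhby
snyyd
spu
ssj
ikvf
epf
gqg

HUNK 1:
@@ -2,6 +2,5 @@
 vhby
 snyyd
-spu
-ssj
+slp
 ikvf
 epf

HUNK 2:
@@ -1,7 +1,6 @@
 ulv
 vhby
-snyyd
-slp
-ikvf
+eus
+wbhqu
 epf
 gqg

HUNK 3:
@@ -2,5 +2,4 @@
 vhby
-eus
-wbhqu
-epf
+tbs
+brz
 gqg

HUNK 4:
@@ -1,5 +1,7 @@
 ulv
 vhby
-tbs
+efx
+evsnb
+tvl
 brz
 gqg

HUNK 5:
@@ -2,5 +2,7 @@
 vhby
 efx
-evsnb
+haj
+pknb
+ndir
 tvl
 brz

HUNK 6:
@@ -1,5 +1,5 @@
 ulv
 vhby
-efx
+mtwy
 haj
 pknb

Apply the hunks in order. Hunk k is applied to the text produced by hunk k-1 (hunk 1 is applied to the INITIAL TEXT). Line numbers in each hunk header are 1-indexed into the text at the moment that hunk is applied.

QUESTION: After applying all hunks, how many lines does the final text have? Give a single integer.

Answer: 9

Derivation:
Hunk 1: at line 2 remove [spu,ssj] add [slp] -> 7 lines: ulv vhby snyyd slp ikvf epf gqg
Hunk 2: at line 1 remove [snyyd,slp,ikvf] add [eus,wbhqu] -> 6 lines: ulv vhby eus wbhqu epf gqg
Hunk 3: at line 2 remove [eus,wbhqu,epf] add [tbs,brz] -> 5 lines: ulv vhby tbs brz gqg
Hunk 4: at line 1 remove [tbs] add [efx,evsnb,tvl] -> 7 lines: ulv vhby efx evsnb tvl brz gqg
Hunk 5: at line 2 remove [evsnb] add [haj,pknb,ndir] -> 9 lines: ulv vhby efx haj pknb ndir tvl brz gqg
Hunk 6: at line 1 remove [efx] add [mtwy] -> 9 lines: ulv vhby mtwy haj pknb ndir tvl brz gqg
Final line count: 9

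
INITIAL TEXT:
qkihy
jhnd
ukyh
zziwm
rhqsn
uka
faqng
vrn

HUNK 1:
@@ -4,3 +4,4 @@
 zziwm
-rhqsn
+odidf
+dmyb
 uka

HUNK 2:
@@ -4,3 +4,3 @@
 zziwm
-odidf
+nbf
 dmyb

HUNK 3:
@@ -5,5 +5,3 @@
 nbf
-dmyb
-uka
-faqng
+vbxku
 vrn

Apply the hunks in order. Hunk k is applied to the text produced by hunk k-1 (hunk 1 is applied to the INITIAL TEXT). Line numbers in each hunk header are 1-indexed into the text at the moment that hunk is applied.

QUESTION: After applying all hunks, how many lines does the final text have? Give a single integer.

Answer: 7

Derivation:
Hunk 1: at line 4 remove [rhqsn] add [odidf,dmyb] -> 9 lines: qkihy jhnd ukyh zziwm odidf dmyb uka faqng vrn
Hunk 2: at line 4 remove [odidf] add [nbf] -> 9 lines: qkihy jhnd ukyh zziwm nbf dmyb uka faqng vrn
Hunk 3: at line 5 remove [dmyb,uka,faqng] add [vbxku] -> 7 lines: qkihy jhnd ukyh zziwm nbf vbxku vrn
Final line count: 7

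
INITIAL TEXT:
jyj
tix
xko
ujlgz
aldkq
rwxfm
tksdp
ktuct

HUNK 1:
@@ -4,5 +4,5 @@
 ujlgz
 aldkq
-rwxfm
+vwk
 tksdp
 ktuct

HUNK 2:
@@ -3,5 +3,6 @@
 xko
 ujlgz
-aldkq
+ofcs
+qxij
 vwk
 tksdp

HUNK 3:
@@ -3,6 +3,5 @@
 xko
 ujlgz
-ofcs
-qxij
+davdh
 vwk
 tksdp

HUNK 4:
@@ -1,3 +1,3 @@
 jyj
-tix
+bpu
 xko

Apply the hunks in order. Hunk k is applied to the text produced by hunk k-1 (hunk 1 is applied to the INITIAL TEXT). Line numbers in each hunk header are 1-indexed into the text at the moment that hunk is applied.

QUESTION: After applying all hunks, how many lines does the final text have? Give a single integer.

Hunk 1: at line 4 remove [rwxfm] add [vwk] -> 8 lines: jyj tix xko ujlgz aldkq vwk tksdp ktuct
Hunk 2: at line 3 remove [aldkq] add [ofcs,qxij] -> 9 lines: jyj tix xko ujlgz ofcs qxij vwk tksdp ktuct
Hunk 3: at line 3 remove [ofcs,qxij] add [davdh] -> 8 lines: jyj tix xko ujlgz davdh vwk tksdp ktuct
Hunk 4: at line 1 remove [tix] add [bpu] -> 8 lines: jyj bpu xko ujlgz davdh vwk tksdp ktuct
Final line count: 8

Answer: 8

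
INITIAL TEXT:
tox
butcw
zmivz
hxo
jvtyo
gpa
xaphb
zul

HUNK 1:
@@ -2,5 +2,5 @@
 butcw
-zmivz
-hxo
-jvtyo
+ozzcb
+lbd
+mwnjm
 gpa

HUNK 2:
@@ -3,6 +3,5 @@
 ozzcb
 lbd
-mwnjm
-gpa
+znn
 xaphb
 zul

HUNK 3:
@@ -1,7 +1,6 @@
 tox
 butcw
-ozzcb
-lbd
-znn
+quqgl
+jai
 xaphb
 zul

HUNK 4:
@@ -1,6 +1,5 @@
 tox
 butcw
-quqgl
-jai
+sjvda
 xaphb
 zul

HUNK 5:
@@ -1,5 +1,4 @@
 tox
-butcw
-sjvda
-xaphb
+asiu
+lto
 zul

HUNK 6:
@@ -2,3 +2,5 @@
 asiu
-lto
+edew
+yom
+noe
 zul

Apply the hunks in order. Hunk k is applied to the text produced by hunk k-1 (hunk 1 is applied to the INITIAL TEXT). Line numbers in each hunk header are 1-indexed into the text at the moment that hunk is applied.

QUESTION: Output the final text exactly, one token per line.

Hunk 1: at line 2 remove [zmivz,hxo,jvtyo] add [ozzcb,lbd,mwnjm] -> 8 lines: tox butcw ozzcb lbd mwnjm gpa xaphb zul
Hunk 2: at line 3 remove [mwnjm,gpa] add [znn] -> 7 lines: tox butcw ozzcb lbd znn xaphb zul
Hunk 3: at line 1 remove [ozzcb,lbd,znn] add [quqgl,jai] -> 6 lines: tox butcw quqgl jai xaphb zul
Hunk 4: at line 1 remove [quqgl,jai] add [sjvda] -> 5 lines: tox butcw sjvda xaphb zul
Hunk 5: at line 1 remove [butcw,sjvda,xaphb] add [asiu,lto] -> 4 lines: tox asiu lto zul
Hunk 6: at line 2 remove [lto] add [edew,yom,noe] -> 6 lines: tox asiu edew yom noe zul

Answer: tox
asiu
edew
yom
noe
zul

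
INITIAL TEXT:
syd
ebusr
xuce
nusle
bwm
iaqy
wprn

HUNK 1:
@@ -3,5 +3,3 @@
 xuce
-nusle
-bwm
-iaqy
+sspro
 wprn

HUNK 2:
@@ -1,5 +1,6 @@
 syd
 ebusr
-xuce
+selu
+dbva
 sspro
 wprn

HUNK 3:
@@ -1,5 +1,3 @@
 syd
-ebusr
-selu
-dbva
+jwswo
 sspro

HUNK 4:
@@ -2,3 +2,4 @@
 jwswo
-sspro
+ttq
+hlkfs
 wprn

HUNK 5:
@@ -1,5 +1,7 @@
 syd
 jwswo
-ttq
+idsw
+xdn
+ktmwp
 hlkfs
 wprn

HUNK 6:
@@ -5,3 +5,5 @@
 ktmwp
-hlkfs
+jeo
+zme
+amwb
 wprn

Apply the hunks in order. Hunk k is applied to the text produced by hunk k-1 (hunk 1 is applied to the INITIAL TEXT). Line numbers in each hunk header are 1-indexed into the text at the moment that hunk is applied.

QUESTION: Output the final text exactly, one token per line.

Hunk 1: at line 3 remove [nusle,bwm,iaqy] add [sspro] -> 5 lines: syd ebusr xuce sspro wprn
Hunk 2: at line 1 remove [xuce] add [selu,dbva] -> 6 lines: syd ebusr selu dbva sspro wprn
Hunk 3: at line 1 remove [ebusr,selu,dbva] add [jwswo] -> 4 lines: syd jwswo sspro wprn
Hunk 4: at line 2 remove [sspro] add [ttq,hlkfs] -> 5 lines: syd jwswo ttq hlkfs wprn
Hunk 5: at line 1 remove [ttq] add [idsw,xdn,ktmwp] -> 7 lines: syd jwswo idsw xdn ktmwp hlkfs wprn
Hunk 6: at line 5 remove [hlkfs] add [jeo,zme,amwb] -> 9 lines: syd jwswo idsw xdn ktmwp jeo zme amwb wprn

Answer: syd
jwswo
idsw
xdn
ktmwp
jeo
zme
amwb
wprn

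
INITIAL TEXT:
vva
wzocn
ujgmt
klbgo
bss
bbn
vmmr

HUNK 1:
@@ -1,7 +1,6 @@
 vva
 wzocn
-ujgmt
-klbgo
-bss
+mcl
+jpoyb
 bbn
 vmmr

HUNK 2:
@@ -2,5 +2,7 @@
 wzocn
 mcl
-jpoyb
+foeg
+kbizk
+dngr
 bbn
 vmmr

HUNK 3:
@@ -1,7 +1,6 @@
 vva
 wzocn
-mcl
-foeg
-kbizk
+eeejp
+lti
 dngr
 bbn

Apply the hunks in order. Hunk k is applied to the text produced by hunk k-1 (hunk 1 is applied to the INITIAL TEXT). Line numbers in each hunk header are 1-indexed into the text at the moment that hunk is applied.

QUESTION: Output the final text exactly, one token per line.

Answer: vva
wzocn
eeejp
lti
dngr
bbn
vmmr

Derivation:
Hunk 1: at line 1 remove [ujgmt,klbgo,bss] add [mcl,jpoyb] -> 6 lines: vva wzocn mcl jpoyb bbn vmmr
Hunk 2: at line 2 remove [jpoyb] add [foeg,kbizk,dngr] -> 8 lines: vva wzocn mcl foeg kbizk dngr bbn vmmr
Hunk 3: at line 1 remove [mcl,foeg,kbizk] add [eeejp,lti] -> 7 lines: vva wzocn eeejp lti dngr bbn vmmr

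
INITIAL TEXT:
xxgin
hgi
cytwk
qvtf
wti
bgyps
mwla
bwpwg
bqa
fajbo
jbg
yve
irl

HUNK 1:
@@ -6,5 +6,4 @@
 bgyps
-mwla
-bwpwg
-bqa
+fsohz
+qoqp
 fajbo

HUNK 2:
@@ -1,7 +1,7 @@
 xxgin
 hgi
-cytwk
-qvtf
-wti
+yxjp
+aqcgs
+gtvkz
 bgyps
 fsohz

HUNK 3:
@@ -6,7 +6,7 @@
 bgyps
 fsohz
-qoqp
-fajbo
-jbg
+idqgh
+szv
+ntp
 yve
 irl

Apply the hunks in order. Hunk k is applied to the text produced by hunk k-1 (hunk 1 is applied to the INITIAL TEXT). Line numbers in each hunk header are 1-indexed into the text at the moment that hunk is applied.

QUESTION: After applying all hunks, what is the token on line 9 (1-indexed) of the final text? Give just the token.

Answer: szv

Derivation:
Hunk 1: at line 6 remove [mwla,bwpwg,bqa] add [fsohz,qoqp] -> 12 lines: xxgin hgi cytwk qvtf wti bgyps fsohz qoqp fajbo jbg yve irl
Hunk 2: at line 1 remove [cytwk,qvtf,wti] add [yxjp,aqcgs,gtvkz] -> 12 lines: xxgin hgi yxjp aqcgs gtvkz bgyps fsohz qoqp fajbo jbg yve irl
Hunk 3: at line 6 remove [qoqp,fajbo,jbg] add [idqgh,szv,ntp] -> 12 lines: xxgin hgi yxjp aqcgs gtvkz bgyps fsohz idqgh szv ntp yve irl
Final line 9: szv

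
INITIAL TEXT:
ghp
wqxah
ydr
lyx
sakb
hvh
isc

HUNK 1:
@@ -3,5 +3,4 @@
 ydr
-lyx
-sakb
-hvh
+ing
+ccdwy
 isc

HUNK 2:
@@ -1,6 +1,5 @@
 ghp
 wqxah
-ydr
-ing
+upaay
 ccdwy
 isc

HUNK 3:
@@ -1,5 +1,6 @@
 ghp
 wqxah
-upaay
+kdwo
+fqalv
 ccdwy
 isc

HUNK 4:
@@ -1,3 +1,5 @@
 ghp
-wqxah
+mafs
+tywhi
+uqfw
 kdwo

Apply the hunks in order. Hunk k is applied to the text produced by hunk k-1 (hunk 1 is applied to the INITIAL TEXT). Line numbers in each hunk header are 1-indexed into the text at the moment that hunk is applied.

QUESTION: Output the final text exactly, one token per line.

Answer: ghp
mafs
tywhi
uqfw
kdwo
fqalv
ccdwy
isc

Derivation:
Hunk 1: at line 3 remove [lyx,sakb,hvh] add [ing,ccdwy] -> 6 lines: ghp wqxah ydr ing ccdwy isc
Hunk 2: at line 1 remove [ydr,ing] add [upaay] -> 5 lines: ghp wqxah upaay ccdwy isc
Hunk 3: at line 1 remove [upaay] add [kdwo,fqalv] -> 6 lines: ghp wqxah kdwo fqalv ccdwy isc
Hunk 4: at line 1 remove [wqxah] add [mafs,tywhi,uqfw] -> 8 lines: ghp mafs tywhi uqfw kdwo fqalv ccdwy isc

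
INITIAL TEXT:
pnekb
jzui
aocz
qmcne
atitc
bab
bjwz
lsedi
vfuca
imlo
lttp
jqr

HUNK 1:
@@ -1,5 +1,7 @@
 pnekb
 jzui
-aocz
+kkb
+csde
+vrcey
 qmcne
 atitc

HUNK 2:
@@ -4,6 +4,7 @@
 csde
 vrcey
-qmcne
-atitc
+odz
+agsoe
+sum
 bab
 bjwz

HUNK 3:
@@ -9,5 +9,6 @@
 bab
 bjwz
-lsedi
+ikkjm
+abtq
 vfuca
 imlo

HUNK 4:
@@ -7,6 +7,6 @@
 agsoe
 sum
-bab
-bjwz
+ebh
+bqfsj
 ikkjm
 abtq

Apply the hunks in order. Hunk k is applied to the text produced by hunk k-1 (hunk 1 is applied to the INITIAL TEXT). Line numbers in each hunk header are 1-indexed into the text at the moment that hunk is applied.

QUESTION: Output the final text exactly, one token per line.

Answer: pnekb
jzui
kkb
csde
vrcey
odz
agsoe
sum
ebh
bqfsj
ikkjm
abtq
vfuca
imlo
lttp
jqr

Derivation:
Hunk 1: at line 1 remove [aocz] add [kkb,csde,vrcey] -> 14 lines: pnekb jzui kkb csde vrcey qmcne atitc bab bjwz lsedi vfuca imlo lttp jqr
Hunk 2: at line 4 remove [qmcne,atitc] add [odz,agsoe,sum] -> 15 lines: pnekb jzui kkb csde vrcey odz agsoe sum bab bjwz lsedi vfuca imlo lttp jqr
Hunk 3: at line 9 remove [lsedi] add [ikkjm,abtq] -> 16 lines: pnekb jzui kkb csde vrcey odz agsoe sum bab bjwz ikkjm abtq vfuca imlo lttp jqr
Hunk 4: at line 7 remove [bab,bjwz] add [ebh,bqfsj] -> 16 lines: pnekb jzui kkb csde vrcey odz agsoe sum ebh bqfsj ikkjm abtq vfuca imlo lttp jqr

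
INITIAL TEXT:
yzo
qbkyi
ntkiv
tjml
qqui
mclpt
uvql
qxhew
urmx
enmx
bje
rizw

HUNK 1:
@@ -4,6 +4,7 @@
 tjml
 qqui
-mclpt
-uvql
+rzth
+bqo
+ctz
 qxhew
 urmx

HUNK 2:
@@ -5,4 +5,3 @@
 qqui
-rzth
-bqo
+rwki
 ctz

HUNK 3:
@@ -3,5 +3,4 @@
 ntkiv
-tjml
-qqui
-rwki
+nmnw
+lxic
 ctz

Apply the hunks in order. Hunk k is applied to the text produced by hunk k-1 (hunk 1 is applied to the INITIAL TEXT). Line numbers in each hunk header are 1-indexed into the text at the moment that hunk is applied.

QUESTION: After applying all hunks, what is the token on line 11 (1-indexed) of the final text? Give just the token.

Hunk 1: at line 4 remove [mclpt,uvql] add [rzth,bqo,ctz] -> 13 lines: yzo qbkyi ntkiv tjml qqui rzth bqo ctz qxhew urmx enmx bje rizw
Hunk 2: at line 5 remove [rzth,bqo] add [rwki] -> 12 lines: yzo qbkyi ntkiv tjml qqui rwki ctz qxhew urmx enmx bje rizw
Hunk 3: at line 3 remove [tjml,qqui,rwki] add [nmnw,lxic] -> 11 lines: yzo qbkyi ntkiv nmnw lxic ctz qxhew urmx enmx bje rizw
Final line 11: rizw

Answer: rizw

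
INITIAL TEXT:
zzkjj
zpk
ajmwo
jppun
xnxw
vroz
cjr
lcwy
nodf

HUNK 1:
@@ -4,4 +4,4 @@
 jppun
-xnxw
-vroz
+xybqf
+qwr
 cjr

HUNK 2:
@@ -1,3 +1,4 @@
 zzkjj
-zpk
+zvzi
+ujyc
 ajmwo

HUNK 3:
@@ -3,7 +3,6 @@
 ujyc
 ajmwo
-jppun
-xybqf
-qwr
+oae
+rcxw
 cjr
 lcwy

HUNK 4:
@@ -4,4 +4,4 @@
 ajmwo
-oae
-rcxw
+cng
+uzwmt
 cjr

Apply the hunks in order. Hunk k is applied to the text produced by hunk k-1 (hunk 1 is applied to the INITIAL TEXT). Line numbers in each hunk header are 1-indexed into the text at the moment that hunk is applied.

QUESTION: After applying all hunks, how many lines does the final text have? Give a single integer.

Hunk 1: at line 4 remove [xnxw,vroz] add [xybqf,qwr] -> 9 lines: zzkjj zpk ajmwo jppun xybqf qwr cjr lcwy nodf
Hunk 2: at line 1 remove [zpk] add [zvzi,ujyc] -> 10 lines: zzkjj zvzi ujyc ajmwo jppun xybqf qwr cjr lcwy nodf
Hunk 3: at line 3 remove [jppun,xybqf,qwr] add [oae,rcxw] -> 9 lines: zzkjj zvzi ujyc ajmwo oae rcxw cjr lcwy nodf
Hunk 4: at line 4 remove [oae,rcxw] add [cng,uzwmt] -> 9 lines: zzkjj zvzi ujyc ajmwo cng uzwmt cjr lcwy nodf
Final line count: 9

Answer: 9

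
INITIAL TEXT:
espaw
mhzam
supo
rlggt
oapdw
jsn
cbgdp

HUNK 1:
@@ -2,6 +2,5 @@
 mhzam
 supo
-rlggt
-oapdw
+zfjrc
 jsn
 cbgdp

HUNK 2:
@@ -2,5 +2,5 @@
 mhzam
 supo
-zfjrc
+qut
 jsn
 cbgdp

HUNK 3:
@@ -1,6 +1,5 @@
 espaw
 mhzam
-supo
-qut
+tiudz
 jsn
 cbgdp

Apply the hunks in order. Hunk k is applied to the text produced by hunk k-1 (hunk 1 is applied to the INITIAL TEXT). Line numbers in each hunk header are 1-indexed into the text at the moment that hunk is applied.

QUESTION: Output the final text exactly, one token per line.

Answer: espaw
mhzam
tiudz
jsn
cbgdp

Derivation:
Hunk 1: at line 2 remove [rlggt,oapdw] add [zfjrc] -> 6 lines: espaw mhzam supo zfjrc jsn cbgdp
Hunk 2: at line 2 remove [zfjrc] add [qut] -> 6 lines: espaw mhzam supo qut jsn cbgdp
Hunk 3: at line 1 remove [supo,qut] add [tiudz] -> 5 lines: espaw mhzam tiudz jsn cbgdp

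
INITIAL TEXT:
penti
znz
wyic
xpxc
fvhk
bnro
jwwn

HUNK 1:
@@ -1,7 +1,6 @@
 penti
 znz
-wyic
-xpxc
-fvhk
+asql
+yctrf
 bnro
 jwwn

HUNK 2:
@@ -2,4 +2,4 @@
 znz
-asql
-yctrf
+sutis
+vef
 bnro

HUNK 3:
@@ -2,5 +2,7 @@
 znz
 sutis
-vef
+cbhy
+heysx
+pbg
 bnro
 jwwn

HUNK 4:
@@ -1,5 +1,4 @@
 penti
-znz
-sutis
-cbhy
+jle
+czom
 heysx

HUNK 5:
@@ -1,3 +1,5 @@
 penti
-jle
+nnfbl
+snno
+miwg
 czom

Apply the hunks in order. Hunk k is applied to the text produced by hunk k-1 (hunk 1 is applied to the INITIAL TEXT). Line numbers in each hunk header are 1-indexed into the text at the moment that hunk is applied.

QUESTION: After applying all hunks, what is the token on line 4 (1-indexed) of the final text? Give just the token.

Answer: miwg

Derivation:
Hunk 1: at line 1 remove [wyic,xpxc,fvhk] add [asql,yctrf] -> 6 lines: penti znz asql yctrf bnro jwwn
Hunk 2: at line 2 remove [asql,yctrf] add [sutis,vef] -> 6 lines: penti znz sutis vef bnro jwwn
Hunk 3: at line 2 remove [vef] add [cbhy,heysx,pbg] -> 8 lines: penti znz sutis cbhy heysx pbg bnro jwwn
Hunk 4: at line 1 remove [znz,sutis,cbhy] add [jle,czom] -> 7 lines: penti jle czom heysx pbg bnro jwwn
Hunk 5: at line 1 remove [jle] add [nnfbl,snno,miwg] -> 9 lines: penti nnfbl snno miwg czom heysx pbg bnro jwwn
Final line 4: miwg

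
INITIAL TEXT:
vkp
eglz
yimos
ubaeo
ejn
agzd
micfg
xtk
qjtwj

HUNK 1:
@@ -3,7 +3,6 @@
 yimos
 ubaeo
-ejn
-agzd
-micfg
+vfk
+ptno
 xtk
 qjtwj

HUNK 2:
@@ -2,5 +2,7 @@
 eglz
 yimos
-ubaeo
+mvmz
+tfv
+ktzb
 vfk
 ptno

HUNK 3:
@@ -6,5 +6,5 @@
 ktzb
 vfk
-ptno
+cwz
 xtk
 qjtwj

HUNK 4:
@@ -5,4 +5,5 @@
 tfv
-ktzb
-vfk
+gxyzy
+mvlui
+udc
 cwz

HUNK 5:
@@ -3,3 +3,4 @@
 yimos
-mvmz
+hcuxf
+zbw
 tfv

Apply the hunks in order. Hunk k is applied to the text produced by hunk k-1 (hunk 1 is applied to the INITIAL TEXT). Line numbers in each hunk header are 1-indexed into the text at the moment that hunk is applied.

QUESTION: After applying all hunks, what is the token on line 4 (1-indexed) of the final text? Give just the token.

Hunk 1: at line 3 remove [ejn,agzd,micfg] add [vfk,ptno] -> 8 lines: vkp eglz yimos ubaeo vfk ptno xtk qjtwj
Hunk 2: at line 2 remove [ubaeo] add [mvmz,tfv,ktzb] -> 10 lines: vkp eglz yimos mvmz tfv ktzb vfk ptno xtk qjtwj
Hunk 3: at line 6 remove [ptno] add [cwz] -> 10 lines: vkp eglz yimos mvmz tfv ktzb vfk cwz xtk qjtwj
Hunk 4: at line 5 remove [ktzb,vfk] add [gxyzy,mvlui,udc] -> 11 lines: vkp eglz yimos mvmz tfv gxyzy mvlui udc cwz xtk qjtwj
Hunk 5: at line 3 remove [mvmz] add [hcuxf,zbw] -> 12 lines: vkp eglz yimos hcuxf zbw tfv gxyzy mvlui udc cwz xtk qjtwj
Final line 4: hcuxf

Answer: hcuxf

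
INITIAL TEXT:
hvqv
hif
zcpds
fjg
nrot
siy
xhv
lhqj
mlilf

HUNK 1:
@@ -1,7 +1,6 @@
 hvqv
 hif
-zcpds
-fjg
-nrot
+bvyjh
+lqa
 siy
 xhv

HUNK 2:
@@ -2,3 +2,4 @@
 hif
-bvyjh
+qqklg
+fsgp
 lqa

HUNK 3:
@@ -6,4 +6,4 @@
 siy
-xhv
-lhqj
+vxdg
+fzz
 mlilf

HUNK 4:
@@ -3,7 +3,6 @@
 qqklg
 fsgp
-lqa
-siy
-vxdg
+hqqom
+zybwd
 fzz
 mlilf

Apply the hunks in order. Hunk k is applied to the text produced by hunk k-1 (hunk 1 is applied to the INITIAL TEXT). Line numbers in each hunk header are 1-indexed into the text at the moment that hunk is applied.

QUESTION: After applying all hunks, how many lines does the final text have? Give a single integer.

Answer: 8

Derivation:
Hunk 1: at line 1 remove [zcpds,fjg,nrot] add [bvyjh,lqa] -> 8 lines: hvqv hif bvyjh lqa siy xhv lhqj mlilf
Hunk 2: at line 2 remove [bvyjh] add [qqklg,fsgp] -> 9 lines: hvqv hif qqklg fsgp lqa siy xhv lhqj mlilf
Hunk 3: at line 6 remove [xhv,lhqj] add [vxdg,fzz] -> 9 lines: hvqv hif qqklg fsgp lqa siy vxdg fzz mlilf
Hunk 4: at line 3 remove [lqa,siy,vxdg] add [hqqom,zybwd] -> 8 lines: hvqv hif qqklg fsgp hqqom zybwd fzz mlilf
Final line count: 8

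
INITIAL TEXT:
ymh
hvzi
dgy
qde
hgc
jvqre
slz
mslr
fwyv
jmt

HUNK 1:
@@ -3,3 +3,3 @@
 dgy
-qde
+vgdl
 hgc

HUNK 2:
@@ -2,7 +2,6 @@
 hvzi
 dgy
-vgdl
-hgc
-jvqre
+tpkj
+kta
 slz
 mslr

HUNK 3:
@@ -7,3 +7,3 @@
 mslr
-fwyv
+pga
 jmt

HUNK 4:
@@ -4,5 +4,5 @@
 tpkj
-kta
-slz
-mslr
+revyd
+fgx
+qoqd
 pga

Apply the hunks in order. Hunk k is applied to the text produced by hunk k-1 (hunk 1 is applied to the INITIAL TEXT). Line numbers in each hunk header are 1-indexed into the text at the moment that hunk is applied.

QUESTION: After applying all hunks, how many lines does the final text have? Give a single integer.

Hunk 1: at line 3 remove [qde] add [vgdl] -> 10 lines: ymh hvzi dgy vgdl hgc jvqre slz mslr fwyv jmt
Hunk 2: at line 2 remove [vgdl,hgc,jvqre] add [tpkj,kta] -> 9 lines: ymh hvzi dgy tpkj kta slz mslr fwyv jmt
Hunk 3: at line 7 remove [fwyv] add [pga] -> 9 lines: ymh hvzi dgy tpkj kta slz mslr pga jmt
Hunk 4: at line 4 remove [kta,slz,mslr] add [revyd,fgx,qoqd] -> 9 lines: ymh hvzi dgy tpkj revyd fgx qoqd pga jmt
Final line count: 9

Answer: 9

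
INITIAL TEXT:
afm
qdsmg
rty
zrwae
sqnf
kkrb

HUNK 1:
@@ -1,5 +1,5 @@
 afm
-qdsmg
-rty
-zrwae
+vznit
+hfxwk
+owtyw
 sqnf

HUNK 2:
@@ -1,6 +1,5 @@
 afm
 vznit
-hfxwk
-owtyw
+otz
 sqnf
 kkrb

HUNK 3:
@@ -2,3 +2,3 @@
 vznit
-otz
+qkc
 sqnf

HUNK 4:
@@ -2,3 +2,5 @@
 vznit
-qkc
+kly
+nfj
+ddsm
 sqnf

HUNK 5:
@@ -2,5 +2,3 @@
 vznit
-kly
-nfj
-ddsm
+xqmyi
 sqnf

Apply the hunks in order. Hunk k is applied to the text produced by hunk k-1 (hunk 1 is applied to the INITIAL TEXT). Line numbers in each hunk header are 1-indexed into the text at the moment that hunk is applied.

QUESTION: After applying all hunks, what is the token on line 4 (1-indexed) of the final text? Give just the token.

Hunk 1: at line 1 remove [qdsmg,rty,zrwae] add [vznit,hfxwk,owtyw] -> 6 lines: afm vznit hfxwk owtyw sqnf kkrb
Hunk 2: at line 1 remove [hfxwk,owtyw] add [otz] -> 5 lines: afm vznit otz sqnf kkrb
Hunk 3: at line 2 remove [otz] add [qkc] -> 5 lines: afm vznit qkc sqnf kkrb
Hunk 4: at line 2 remove [qkc] add [kly,nfj,ddsm] -> 7 lines: afm vznit kly nfj ddsm sqnf kkrb
Hunk 5: at line 2 remove [kly,nfj,ddsm] add [xqmyi] -> 5 lines: afm vznit xqmyi sqnf kkrb
Final line 4: sqnf

Answer: sqnf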